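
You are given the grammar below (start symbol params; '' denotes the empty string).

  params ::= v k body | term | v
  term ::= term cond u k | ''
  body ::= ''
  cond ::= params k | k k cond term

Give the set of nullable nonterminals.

Directly nullable (have an ''-production): term, body.
params ::= term with every symbol nullable, so params is nullable.
No other nonterminal has a production whose RHS symbols are all nullable.

{ body, params, term }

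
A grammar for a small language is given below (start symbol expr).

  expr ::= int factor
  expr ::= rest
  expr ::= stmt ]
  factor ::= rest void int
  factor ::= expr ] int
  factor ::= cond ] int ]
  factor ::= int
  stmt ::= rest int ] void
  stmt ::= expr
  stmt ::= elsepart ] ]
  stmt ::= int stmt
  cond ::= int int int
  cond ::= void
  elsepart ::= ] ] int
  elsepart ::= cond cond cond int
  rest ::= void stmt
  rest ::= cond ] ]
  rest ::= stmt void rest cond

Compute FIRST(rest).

rest ::= void stmt contributes {void}.
From rest ::= cond ] ]: add FIRST(cond) = { int, void }.
From rest ::= stmt void rest cond: add FIRST(stmt) = { ], int, void }.
Union: FIRST(rest) = { ], int, void }.

{ ], int, void }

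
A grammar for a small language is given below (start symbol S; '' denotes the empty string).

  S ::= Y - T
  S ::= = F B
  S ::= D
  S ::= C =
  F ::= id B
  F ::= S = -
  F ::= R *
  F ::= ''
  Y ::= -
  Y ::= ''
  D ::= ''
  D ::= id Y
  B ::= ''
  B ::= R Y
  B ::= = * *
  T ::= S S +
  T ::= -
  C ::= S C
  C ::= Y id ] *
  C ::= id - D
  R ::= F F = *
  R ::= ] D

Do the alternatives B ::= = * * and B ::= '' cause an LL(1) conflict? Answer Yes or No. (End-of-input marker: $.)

Yes

FIRST(= * *) = { = } and FIRST('') = { '' }.
The second alternative is nullable and FOLLOW(B) = { $, +, -, =, ], id } shares = with FIRST of the first — conflict.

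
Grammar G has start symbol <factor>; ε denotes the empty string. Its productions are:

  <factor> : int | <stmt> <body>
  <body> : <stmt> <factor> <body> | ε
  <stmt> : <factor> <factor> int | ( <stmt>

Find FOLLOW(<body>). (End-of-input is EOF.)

In <factor> : <stmt> <body>: <body> is at the end, add FOLLOW(<factor>) = { EOF, (, int }.
In <body> : <stmt> <factor> <body>: <body> is at the end, add FOLLOW(<body>) = { EOF, (, int }.
Union: FOLLOW(<body>) = { EOF, (, int }.

{ EOF, (, int }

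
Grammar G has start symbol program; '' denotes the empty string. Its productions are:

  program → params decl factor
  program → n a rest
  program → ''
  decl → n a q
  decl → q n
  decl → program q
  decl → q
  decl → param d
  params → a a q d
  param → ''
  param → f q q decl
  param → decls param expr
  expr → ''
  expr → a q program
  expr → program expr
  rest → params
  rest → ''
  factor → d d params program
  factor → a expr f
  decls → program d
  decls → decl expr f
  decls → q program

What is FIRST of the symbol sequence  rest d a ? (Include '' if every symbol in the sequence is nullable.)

Add FIRST(rest)\{''} = { a }; rest is nullable, continue.
d is a terminal; add {d} and stop.

{ a, d }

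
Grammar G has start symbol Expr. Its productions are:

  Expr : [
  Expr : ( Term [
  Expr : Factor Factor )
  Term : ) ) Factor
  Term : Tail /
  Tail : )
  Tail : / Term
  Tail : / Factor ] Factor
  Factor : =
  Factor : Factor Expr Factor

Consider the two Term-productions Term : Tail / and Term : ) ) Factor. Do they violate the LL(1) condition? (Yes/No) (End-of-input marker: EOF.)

Yes

FIRST(Tail /) = { ), / } and FIRST() ) Factor) = { ) }.
Both contain ), so the two alternatives are not disjoint — LL(1) conflict.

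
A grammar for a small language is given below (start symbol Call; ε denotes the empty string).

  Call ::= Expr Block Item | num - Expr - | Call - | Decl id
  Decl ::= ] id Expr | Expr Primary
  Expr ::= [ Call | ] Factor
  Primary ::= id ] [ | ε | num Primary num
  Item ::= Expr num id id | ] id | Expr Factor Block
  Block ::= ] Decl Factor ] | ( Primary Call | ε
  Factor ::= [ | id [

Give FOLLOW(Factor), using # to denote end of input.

{ #, (, -, [, ], id, num }

In Expr ::= ] Factor: Factor is at the end, add FOLLOW(Expr) = { (, -, [, ], id, num }.
In Item ::= Expr Factor Block: add FIRST(Block)\{ε} = { (, ] }.
  Since Block is nullable, also add FOLLOW(Item) = { #, (, -, [, ], id, num }.
In Block ::= ] Decl Factor ]: add FIRST(]) = { ] }.
Union: FOLLOW(Factor) = { #, (, -, [, ], id, num }.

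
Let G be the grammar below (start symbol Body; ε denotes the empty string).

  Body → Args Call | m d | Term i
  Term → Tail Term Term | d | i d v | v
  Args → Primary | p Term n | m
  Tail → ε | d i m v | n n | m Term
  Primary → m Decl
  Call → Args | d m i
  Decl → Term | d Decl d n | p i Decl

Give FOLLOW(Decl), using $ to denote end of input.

{ $, d, m, p }

In Primary → m Decl: Decl is at the end, add FOLLOW(Primary) = { $, d, m, p }.
In Decl → d Decl d n: add FIRST(d n) = { d }.
In Decl → p i Decl: Decl is at the end, add FOLLOW(Decl) = { $, d, m, p }.
Union: FOLLOW(Decl) = { $, d, m, p }.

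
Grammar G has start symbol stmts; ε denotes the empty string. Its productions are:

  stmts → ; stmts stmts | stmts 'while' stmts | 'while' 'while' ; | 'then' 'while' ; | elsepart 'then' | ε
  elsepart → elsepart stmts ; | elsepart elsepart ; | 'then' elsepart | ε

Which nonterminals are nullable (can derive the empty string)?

Directly nullable (have an ε-production): stmts, elsepart.

{ elsepart, stmts }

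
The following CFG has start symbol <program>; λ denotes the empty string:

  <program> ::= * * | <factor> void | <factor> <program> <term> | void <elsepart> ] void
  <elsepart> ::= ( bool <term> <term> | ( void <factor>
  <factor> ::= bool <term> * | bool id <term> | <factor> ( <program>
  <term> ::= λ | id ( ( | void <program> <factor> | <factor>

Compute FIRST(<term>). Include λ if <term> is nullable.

<term> ::= λ contributes λ.
<term> ::= id ( ( contributes {id}.
<term> ::= void <program> <factor> contributes {void}.
From <term> ::= <factor>: add FIRST(<factor>) = { bool }.
Union: FIRST(<term>) = { bool, id, void, λ }.

{ bool, id, void, λ }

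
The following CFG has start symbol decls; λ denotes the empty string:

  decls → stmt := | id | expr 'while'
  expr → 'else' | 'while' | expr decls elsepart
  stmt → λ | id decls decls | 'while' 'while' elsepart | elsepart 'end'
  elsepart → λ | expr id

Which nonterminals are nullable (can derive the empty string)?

{ elsepart, stmt }

Directly nullable (have an λ-production): stmt, elsepart.
No other nonterminal has a production whose RHS symbols are all nullable.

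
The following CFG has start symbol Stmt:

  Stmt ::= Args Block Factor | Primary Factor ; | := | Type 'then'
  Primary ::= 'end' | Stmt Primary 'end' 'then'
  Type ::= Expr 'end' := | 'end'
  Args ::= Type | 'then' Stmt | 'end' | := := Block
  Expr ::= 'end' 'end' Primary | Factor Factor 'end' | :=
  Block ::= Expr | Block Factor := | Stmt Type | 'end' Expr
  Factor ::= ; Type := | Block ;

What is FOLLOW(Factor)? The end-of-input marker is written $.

{ $, 'end', 'then', :=, ; }

In Stmt ::= Args Block Factor: Factor is at the end, add FOLLOW(Stmt) = { $, 'end', 'then', :=, ; }.
In Stmt ::= Primary Factor ;: add FIRST(;) = { ; }.
In Expr ::= Factor Factor 'end': add FIRST(Factor 'end') = { 'end', 'then', :=, ; }.
In Expr ::= Factor Factor 'end': add FIRST('end') = { 'end' }.
In Block ::= Block Factor :=: add FIRST(:=) = { := }.
Union: FOLLOW(Factor) = { $, 'end', 'then', :=, ; }.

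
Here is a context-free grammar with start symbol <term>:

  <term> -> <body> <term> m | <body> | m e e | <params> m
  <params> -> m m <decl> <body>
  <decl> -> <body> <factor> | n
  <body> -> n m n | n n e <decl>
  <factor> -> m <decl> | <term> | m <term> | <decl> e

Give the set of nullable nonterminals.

No nonterminal has an empty production or an RHS whose symbols are all nullable.

{ } (none)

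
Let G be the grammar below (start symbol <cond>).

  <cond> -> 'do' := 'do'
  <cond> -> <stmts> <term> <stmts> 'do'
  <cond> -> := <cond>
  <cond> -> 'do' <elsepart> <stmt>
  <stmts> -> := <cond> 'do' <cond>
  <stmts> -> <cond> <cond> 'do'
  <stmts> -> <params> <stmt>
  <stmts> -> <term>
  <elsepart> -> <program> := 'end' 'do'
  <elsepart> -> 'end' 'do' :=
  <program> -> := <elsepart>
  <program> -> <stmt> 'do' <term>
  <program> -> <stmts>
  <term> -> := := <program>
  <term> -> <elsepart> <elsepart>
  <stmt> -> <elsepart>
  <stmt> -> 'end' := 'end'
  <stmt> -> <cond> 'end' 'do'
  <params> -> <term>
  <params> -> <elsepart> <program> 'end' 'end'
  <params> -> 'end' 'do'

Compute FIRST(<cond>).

<cond> -> 'do' := 'do' contributes {'do'}.
From <cond> -> <stmts> <term> <stmts> 'do': add FIRST(<stmts>) = { 'do', 'end', := }.
<cond> -> := <cond> contributes {:=}.
<cond> -> 'do' <elsepart> <stmt> contributes {'do'}.
Union: FIRST(<cond>) = { 'do', 'end', := }.

{ 'do', 'end', := }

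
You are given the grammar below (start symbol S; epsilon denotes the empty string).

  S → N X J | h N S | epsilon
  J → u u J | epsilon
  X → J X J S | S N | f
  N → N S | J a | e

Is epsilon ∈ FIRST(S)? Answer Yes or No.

S has an epsilon-production, so S ⇒ epsilon.

Yes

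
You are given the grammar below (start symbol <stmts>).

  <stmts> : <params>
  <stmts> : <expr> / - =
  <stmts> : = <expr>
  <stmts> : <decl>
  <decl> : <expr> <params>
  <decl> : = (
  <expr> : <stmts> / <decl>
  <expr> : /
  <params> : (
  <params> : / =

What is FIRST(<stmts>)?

From <stmts> : <params>: add FIRST(<params>) = { (, / }.
From <stmts> : <expr> / - =: add FIRST(<expr>) = { (, /, = }.
<stmts> : = <expr> contributes {=}.
From <stmts> : <decl>: add FIRST(<decl>) = { (, /, = }.
Union: FIRST(<stmts>) = { (, /, = }.

{ (, /, = }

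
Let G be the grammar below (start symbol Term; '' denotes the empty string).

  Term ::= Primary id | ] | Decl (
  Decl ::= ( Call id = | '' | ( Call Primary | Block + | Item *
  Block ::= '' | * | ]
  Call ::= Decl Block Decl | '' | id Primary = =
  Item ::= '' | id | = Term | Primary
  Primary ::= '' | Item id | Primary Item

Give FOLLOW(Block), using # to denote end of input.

{ (, *, +, =, ], id }

In Decl ::= Block +: add FIRST(+) = { + }.
In Call ::= Decl Block Decl: add FIRST(Decl)\{''} = { (, *, +, =, ], id }.
  Since Decl is nullable, also add FOLLOW(Call) = { (, *, +, =, ], id }.
Union: FOLLOW(Block) = { (, *, +, =, ], id }.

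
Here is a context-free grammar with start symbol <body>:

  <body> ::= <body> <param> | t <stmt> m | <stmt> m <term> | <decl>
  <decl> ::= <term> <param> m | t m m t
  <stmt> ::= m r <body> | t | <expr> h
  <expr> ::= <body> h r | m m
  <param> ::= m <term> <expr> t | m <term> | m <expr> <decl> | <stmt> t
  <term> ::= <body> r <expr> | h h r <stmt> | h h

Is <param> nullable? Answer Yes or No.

No nonterminal in this grammar is nullable.
No production of <param> has an RHS whose symbols are all nullable, so <param> is not nullable.

No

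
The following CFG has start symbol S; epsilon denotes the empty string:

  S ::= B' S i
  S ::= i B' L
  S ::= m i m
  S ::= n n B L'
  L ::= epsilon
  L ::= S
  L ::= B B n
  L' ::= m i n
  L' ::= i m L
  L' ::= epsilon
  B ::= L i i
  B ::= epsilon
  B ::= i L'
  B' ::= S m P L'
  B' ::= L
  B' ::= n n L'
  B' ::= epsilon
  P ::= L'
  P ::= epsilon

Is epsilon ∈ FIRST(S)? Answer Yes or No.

Nullable nonterminals: B, B', L, L', P.
No production of S has an RHS whose symbols are all nullable, so S is not nullable.

No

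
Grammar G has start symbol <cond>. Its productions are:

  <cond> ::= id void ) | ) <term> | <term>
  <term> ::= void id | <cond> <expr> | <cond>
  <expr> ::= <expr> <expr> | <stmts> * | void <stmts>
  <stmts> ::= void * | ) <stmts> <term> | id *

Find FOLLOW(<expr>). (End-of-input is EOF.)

{ EOF, ), *, id, void }

In <term> ::= <cond> <expr>: <expr> is at the end, add FOLLOW(<term>) = { EOF, ), *, id, void }.
In <expr> ::= <expr> <expr>: add FIRST(<expr>) = { ), id, void }.
In <expr> ::= <expr> <expr>: <expr> is at the end, add FOLLOW(<expr>) = { EOF, ), *, id, void }.
Union: FOLLOW(<expr>) = { EOF, ), *, id, void }.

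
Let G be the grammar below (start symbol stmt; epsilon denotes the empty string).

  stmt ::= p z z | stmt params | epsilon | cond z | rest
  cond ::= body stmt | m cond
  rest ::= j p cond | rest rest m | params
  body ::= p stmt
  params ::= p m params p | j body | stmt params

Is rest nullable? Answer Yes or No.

No

Nullable nonterminals: stmt.
No production of rest has an RHS whose symbols are all nullable, so rest is not nullable.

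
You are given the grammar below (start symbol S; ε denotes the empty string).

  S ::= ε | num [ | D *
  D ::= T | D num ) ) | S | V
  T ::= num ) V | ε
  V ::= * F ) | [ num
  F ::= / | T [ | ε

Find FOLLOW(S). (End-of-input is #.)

S is the start symbol, so # ∈ FOLLOW(S).
In D ::= S: S is at the end, add FOLLOW(D) = { *, num }.
Union: FOLLOW(S) = { #, *, num }.

{ #, *, num }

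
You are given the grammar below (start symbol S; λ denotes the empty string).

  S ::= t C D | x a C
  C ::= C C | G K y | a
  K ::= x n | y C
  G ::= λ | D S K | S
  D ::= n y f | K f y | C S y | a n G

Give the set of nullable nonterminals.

Directly nullable (have an λ-production): G.
No other nonterminal has a production whose RHS symbols are all nullable.

{ G }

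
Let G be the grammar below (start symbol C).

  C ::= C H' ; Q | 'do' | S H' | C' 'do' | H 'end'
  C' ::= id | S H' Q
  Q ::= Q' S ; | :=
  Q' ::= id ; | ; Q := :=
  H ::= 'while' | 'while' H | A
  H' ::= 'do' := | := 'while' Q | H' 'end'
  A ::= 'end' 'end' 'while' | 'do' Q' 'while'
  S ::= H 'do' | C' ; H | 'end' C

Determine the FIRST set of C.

{ 'do', 'end', 'while', id }

From C ::= C H' ; Q: add FIRST(C) = { 'do', 'end', 'while', id }.
C ::= 'do' contributes {'do'}.
From C ::= S H': add FIRST(S) = { 'do', 'end', 'while', id }.
From C ::= C' 'do': add FIRST(C') = { 'do', 'end', 'while', id }.
From C ::= H 'end': add FIRST(H) = { 'do', 'end', 'while' }.
Union: FIRST(C) = { 'do', 'end', 'while', id }.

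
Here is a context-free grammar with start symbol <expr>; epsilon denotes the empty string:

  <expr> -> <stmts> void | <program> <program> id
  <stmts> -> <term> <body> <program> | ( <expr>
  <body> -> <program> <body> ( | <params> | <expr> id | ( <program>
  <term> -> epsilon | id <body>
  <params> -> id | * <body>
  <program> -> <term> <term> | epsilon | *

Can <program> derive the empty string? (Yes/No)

Yes

<program> has an epsilon-production, so <program> ⇒ epsilon.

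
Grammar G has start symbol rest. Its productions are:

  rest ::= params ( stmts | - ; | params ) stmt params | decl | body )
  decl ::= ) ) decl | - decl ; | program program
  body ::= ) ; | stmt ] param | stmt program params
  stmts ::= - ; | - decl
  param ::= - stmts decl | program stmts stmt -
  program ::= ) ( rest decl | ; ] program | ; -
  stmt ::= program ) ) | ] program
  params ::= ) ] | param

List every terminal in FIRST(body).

{ ), ;, ] }

body ::= ) ; contributes {)}.
From body ::= stmt ] param: add FIRST(stmt) = { ), ;, ] }.
From body ::= stmt program params: add FIRST(stmt) = { ), ;, ] }.
Union: FIRST(body) = { ), ;, ] }.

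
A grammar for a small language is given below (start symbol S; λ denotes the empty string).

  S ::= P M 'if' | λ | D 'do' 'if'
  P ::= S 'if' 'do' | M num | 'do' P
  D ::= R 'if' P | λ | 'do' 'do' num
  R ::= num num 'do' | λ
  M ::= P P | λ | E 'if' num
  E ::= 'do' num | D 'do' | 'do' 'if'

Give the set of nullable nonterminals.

Directly nullable (have an λ-production): S, D, R, M.
No other nonterminal has a production whose RHS symbols are all nullable.

{ D, M, R, S }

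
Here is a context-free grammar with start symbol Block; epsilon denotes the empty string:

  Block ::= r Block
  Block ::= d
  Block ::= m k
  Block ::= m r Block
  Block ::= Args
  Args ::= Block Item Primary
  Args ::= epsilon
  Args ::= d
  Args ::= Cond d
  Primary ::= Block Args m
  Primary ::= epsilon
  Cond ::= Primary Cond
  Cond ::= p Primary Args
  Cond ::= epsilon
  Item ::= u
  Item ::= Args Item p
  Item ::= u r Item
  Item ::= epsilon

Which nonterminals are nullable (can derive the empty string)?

Directly nullable (have an epsilon-production): Args, Primary, Cond, Item.
Block ::= Args with every symbol nullable, so Block is nullable.

{ Args, Block, Cond, Item, Primary }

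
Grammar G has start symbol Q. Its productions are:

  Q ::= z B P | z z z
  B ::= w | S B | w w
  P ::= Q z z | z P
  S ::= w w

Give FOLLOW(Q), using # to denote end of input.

{ #, z }

Q is the start symbol, so # ∈ FOLLOW(Q).
In P ::= Q z z: add FIRST(z z) = { z }.
Union: FOLLOW(Q) = { #, z }.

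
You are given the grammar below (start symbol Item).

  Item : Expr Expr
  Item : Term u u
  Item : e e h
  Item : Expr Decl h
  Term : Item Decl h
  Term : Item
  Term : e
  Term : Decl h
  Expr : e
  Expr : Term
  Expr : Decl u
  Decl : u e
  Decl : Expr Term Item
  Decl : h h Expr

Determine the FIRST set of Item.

{ e, h, u }

From Item : Expr Expr: add FIRST(Expr) = { e, h, u }.
From Item : Term u u: add FIRST(Term) = { e, h, u }.
Item : e e h contributes {e}.
From Item : Expr Decl h: add FIRST(Expr) = { e, h, u }.
Union: FIRST(Item) = { e, h, u }.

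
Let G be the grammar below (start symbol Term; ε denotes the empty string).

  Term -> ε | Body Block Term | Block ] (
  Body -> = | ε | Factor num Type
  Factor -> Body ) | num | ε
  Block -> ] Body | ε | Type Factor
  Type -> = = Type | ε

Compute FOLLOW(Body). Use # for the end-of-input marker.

In Term -> Body Block Term: add FIRST(Block Term)\{ε} = { ), =, ], num }.
  Since Block Term is nullable, also add FOLLOW(Term) = { # }.
In Factor -> Body ): add FIRST()) = { ) }.
In Block -> ] Body: Body is at the end, add FOLLOW(Block) = { #, ), =, ], num }.
Union: FOLLOW(Body) = { #, ), =, ], num }.

{ #, ), =, ], num }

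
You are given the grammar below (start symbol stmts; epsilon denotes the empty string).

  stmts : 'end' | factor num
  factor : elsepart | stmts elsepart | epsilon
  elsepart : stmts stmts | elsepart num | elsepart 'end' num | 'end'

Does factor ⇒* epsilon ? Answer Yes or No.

factor has an epsilon-production, so factor ⇒ epsilon.

Yes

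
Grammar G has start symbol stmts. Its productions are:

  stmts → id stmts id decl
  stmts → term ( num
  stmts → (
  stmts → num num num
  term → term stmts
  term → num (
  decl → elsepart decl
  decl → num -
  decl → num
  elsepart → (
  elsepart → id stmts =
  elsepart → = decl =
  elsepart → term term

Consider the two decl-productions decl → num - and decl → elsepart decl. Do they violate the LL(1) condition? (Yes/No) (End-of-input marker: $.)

Yes

FIRST(num -) = { num } and FIRST(elsepart decl) = { (, =, id, num }.
Both contain num, so the two alternatives are not disjoint — LL(1) conflict.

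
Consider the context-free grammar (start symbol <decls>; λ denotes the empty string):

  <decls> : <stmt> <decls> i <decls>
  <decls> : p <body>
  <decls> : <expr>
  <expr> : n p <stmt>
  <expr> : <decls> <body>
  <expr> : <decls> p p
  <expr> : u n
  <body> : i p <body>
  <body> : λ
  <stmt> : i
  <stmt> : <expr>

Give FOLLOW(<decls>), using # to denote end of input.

{ #, i, n, p, u }

<decls> is the start symbol, so # ∈ FOLLOW(<decls>).
In <decls> : <stmt> <decls> i <decls>: add FIRST(i <decls>) = { i }.
In <decls> : <stmt> <decls> i <decls>: <decls> is at the end, add FOLLOW(<decls>) = { #, i, n, p, u }.
In <expr> : <decls> <body>: add FIRST(<body>)\{λ} = { i }.
  Since <body> is nullable, also add FOLLOW(<expr>) = { #, i, n, p, u }.
In <expr> : <decls> p p: add FIRST(p p) = { p }.
Union: FOLLOW(<decls>) = { #, i, n, p, u }.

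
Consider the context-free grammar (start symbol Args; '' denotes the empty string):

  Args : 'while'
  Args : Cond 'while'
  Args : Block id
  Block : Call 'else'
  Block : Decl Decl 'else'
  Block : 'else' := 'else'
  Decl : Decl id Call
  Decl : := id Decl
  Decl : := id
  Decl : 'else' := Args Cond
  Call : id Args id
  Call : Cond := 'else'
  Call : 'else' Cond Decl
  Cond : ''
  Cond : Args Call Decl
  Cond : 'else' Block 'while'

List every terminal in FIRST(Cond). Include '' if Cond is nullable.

{ 'else', 'while', :=, id, '' }

Cond : '' contributes ''.
From Cond : Args Call Decl: add FIRST(Args) = { 'else', 'while', :=, id }.
Cond : 'else' Block 'while' contributes {'else'}.
Union: FIRST(Cond) = { 'else', 'while', :=, id, '' }.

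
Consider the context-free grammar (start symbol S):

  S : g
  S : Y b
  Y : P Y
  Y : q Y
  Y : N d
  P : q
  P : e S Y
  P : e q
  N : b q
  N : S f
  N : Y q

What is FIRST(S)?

{ b, e, g, q }

S : g contributes {g}.
From S : Y b: add FIRST(Y) = { b, e, g, q }.
Union: FIRST(S) = { b, e, g, q }.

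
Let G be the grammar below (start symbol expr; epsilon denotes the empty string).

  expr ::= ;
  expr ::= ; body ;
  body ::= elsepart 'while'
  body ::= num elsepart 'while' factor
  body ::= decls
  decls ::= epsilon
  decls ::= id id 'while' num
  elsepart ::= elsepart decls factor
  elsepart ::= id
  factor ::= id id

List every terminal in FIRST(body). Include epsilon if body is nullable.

{ id, num, epsilon }

From body ::= elsepart 'while': add FIRST(elsepart) = { id }.
body ::= num elsepart 'while' factor contributes {num}.
From body ::= decls: add FIRST(decls) = { id, epsilon } (including epsilon since decls is nullable).
Union: FIRST(body) = { id, num, epsilon }.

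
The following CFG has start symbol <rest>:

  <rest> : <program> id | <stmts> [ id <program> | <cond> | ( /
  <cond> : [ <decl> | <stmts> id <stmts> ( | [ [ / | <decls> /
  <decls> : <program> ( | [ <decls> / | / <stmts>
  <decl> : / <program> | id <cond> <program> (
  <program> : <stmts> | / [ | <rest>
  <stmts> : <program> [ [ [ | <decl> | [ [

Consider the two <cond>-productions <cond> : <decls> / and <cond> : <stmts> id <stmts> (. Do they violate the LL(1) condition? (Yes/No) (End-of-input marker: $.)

FIRST(<decls> /) = { (, /, [, id } and FIRST(<stmts> id <stmts> () = { (, /, [, id }.
Both contain (, so the two alternatives are not disjoint — LL(1) conflict.

Yes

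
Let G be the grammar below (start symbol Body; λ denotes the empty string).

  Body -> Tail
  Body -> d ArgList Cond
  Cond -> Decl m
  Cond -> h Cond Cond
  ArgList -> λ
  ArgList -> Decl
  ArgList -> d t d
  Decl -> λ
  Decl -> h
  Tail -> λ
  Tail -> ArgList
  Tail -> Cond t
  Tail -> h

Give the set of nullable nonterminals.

Directly nullable (have an λ-production): ArgList, Decl, Tail.
Body -> Tail with every symbol nullable, so Body is nullable.
No other nonterminal has a production whose RHS symbols are all nullable.

{ ArgList, Body, Decl, Tail }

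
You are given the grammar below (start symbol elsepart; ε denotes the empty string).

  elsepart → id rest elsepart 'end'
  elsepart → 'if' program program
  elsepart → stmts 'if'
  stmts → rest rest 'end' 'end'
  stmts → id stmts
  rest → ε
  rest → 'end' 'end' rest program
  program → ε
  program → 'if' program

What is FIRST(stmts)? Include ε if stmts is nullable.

From stmts → rest rest 'end' 'end': rest, rest nullable, take FIRST(rest) ∪ FIRST(rest) ∪ {'end'} = { 'end' }.
stmts → id stmts contributes {id}.
Union: FIRST(stmts) = { 'end', id }.

{ 'end', id }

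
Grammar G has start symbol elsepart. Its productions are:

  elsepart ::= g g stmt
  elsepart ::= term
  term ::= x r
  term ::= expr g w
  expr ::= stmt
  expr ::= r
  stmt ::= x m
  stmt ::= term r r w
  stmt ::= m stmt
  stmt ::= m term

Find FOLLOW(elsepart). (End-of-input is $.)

elsepart is the start symbol, so $ ∈ FOLLOW(elsepart).
Union: FOLLOW(elsepart) = { $ }.

{ $ }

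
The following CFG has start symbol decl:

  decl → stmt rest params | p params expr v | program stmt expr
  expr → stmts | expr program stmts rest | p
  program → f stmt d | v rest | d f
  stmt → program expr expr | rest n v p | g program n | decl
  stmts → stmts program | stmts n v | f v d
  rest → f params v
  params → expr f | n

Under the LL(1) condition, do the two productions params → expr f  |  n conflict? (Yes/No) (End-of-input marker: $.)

No

FIRST(expr f) = { f, p } and FIRST(n) = { n }.
The FIRST sets are disjoint and neither alternative is nullable — no conflict.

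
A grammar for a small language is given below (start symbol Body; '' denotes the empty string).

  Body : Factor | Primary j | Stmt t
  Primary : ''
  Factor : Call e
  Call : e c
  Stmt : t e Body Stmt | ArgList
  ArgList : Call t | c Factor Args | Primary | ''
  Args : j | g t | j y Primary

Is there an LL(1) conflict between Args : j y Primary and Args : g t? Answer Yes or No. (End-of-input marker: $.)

No

FIRST(j y Primary) = { j } and FIRST(g t) = { g }.
The FIRST sets are disjoint and neither alternative is nullable — no conflict.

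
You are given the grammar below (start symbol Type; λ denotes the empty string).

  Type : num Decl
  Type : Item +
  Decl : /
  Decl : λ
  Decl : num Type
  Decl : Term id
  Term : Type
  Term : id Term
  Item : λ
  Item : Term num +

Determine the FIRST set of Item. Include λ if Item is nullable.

{ +, id, num, λ }

Item : λ contributes λ.
From Item : Term num +: add FIRST(Term) = { +, id, num }.
Union: FIRST(Item) = { +, id, num, λ }.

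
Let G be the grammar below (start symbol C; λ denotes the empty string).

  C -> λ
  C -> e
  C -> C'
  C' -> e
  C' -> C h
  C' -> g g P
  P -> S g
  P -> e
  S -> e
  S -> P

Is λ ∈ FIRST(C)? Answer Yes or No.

Yes

C has an λ-production, so C ⇒ λ.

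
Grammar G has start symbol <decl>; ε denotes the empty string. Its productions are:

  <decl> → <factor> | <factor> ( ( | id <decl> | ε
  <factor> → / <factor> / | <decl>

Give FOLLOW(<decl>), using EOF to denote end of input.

<decl> is the start symbol, so EOF ∈ FOLLOW(<decl>).
In <decl> → id <decl>: <decl> is at the end, add FOLLOW(<decl>) = { EOF, (, / }.
In <factor> → <decl>: <decl> is at the end, add FOLLOW(<factor>) = { EOF, (, / }.
Union: FOLLOW(<decl>) = { EOF, (, / }.

{ EOF, (, / }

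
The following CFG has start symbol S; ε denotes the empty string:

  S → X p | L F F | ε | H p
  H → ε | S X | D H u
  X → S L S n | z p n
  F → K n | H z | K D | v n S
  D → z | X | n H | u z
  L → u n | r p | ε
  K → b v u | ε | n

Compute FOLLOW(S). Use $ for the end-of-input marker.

{ $, b, n, p, r, u, v, z }

S is the start symbol, so $ ∈ FOLLOW(S).
In H → S X: add FIRST(X) = { b, n, p, r, u, v, z }.
In X → S L S n: add FIRST(L S n) = { b, n, p, r, u, v, z }.
In X → S L S n: add FIRST(n) = { n }.
In F → v n S: S is at the end, add FOLLOW(F) = { $, b, n, p, r, u, v, z }.
Union: FOLLOW(S) = { $, b, n, p, r, u, v, z }.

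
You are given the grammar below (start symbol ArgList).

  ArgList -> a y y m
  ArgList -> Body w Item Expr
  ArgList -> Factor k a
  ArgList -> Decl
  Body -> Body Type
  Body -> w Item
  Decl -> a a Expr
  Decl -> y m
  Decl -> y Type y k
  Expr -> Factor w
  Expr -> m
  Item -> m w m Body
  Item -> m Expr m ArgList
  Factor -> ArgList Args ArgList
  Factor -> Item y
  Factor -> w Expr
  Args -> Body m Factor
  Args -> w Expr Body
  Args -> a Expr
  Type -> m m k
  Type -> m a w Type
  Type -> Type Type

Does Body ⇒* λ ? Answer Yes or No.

No

No nonterminal in this grammar is nullable.
No production of Body has an RHS whose symbols are all nullable, so Body is not nullable.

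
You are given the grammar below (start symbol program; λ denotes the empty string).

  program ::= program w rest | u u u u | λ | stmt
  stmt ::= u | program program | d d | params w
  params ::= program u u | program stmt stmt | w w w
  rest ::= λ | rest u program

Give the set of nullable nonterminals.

Directly nullable (have an λ-production): program, rest.
stmt ::= program program with every symbol nullable, so stmt is nullable.
params ::= program stmt stmt with every symbol nullable, so params is nullable.

{ params, program, rest, stmt }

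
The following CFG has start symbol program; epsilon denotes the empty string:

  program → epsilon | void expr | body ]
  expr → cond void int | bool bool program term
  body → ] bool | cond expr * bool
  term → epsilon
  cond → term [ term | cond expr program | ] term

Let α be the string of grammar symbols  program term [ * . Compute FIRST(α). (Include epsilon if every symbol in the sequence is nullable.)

{ [, ], void }

Add FIRST(program)\{epsilon} = { [, ], void }; program is nullable, continue.
Add FIRST(term)\{epsilon} = {  }; term is nullable, continue.
[ is a terminal; add {[} and stop.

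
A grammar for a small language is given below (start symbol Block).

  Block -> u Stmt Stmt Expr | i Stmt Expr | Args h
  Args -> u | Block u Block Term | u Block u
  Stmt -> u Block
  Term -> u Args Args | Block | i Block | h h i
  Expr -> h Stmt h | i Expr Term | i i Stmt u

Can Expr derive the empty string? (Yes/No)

No nonterminal in this grammar is nullable.
No production of Expr has an RHS whose symbols are all nullable, so Expr is not nullable.

No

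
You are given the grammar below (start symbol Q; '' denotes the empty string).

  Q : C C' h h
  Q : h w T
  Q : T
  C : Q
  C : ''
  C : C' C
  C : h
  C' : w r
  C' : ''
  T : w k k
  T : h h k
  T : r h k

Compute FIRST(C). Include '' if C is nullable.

From C : Q: add FIRST(Q) = { h, r, w }.
C : '' contributes ''.
From C : C' C: C', C nullable, take FIRST(C') ∪ FIRST(C) = { h, r, w }; also '' since the whole RHS is nullable.
C : h contributes {h}.
Union: FIRST(C) = { h, r, w, '' }.

{ h, r, w, '' }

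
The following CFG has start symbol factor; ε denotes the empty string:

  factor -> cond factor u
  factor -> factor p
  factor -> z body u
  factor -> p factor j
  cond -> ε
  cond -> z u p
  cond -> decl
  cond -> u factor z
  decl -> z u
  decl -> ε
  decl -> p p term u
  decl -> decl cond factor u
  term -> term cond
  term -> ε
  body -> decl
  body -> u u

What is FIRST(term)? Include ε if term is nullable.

{ p, u, z, ε }

From term -> term cond: term, cond nullable, take FIRST(term) ∪ FIRST(cond) = { p, u, z }; also ε since the whole RHS is nullable.
term -> ε contributes ε.
Union: FIRST(term) = { p, u, z, ε }.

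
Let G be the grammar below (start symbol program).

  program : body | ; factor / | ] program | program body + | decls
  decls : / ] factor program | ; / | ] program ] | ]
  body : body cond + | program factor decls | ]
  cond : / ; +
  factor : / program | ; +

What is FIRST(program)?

{ /, ;, ] }

From program : body: add FIRST(body) = { /, ;, ] }.
program : ; factor / contributes {;}.
program : ] program contributes {]}.
From program : program body +: add FIRST(program) = { /, ;, ] }.
From program : decls: add FIRST(decls) = { /, ;, ] }.
Union: FIRST(program) = { /, ;, ] }.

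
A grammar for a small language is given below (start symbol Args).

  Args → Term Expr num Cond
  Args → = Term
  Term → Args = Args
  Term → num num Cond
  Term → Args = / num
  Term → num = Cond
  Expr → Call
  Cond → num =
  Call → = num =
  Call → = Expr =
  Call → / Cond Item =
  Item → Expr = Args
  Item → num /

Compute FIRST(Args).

From Args → Term Expr num Cond: add FIRST(Term) = { =, num }.
Args → = Term contributes {=}.
Union: FIRST(Args) = { =, num }.

{ =, num }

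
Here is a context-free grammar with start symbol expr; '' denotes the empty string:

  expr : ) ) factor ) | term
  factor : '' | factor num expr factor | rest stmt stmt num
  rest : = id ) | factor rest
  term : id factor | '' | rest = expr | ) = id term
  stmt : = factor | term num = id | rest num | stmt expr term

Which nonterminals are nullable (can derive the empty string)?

Directly nullable (have an ''-production): factor, term.
expr : term with every symbol nullable, so expr is nullable.
No other nonterminal has a production whose RHS symbols are all nullable.

{ expr, factor, term }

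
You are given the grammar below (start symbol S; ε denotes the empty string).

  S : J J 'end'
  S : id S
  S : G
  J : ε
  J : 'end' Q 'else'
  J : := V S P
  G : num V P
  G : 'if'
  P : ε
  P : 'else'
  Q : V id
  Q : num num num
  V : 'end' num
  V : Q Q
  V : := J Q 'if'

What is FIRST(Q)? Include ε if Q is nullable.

{ 'end', :=, num }

From Q : V id: add FIRST(V) = { 'end', :=, num }.
Q : num num num contributes {num}.
Union: FIRST(Q) = { 'end', :=, num }.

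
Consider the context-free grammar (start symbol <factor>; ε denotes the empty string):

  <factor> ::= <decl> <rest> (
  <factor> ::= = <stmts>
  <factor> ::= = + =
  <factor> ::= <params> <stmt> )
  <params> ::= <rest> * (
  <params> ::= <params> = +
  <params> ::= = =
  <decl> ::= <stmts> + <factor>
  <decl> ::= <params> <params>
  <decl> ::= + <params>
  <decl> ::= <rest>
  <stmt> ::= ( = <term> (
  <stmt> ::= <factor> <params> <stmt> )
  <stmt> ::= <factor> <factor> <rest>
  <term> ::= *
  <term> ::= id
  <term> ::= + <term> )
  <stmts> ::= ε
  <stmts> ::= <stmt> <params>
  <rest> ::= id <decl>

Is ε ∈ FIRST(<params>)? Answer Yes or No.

Nullable nonterminals: <stmts>.
No production of <params> has an RHS whose symbols are all nullable, so <params> is not nullable.

No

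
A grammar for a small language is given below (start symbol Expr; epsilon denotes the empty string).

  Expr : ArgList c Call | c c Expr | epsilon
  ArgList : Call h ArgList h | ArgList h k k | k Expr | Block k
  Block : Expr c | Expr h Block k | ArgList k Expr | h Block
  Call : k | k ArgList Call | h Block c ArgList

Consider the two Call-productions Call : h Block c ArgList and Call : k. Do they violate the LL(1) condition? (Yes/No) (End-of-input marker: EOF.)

No

FIRST(h Block c ArgList) = { h } and FIRST(k) = { k }.
The FIRST sets are disjoint and neither alternative is nullable — no conflict.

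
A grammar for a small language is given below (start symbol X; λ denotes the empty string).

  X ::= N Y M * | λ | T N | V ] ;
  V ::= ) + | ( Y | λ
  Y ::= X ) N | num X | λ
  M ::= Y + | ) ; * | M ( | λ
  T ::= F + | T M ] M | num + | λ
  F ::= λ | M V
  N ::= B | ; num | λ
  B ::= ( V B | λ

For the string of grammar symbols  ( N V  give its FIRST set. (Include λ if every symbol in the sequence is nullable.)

{ ( }

( is a terminal; add {(} and stop.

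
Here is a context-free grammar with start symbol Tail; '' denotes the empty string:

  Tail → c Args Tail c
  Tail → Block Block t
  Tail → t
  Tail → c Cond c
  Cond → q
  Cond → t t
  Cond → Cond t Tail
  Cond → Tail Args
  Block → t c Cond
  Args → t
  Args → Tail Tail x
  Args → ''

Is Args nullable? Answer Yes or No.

Yes

Args has an ''-production, so Args ⇒ ''.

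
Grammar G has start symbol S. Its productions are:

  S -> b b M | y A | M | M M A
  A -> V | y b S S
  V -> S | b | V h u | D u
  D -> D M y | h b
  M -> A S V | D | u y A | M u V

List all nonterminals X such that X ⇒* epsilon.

No nonterminal has an empty production or an RHS whose symbols are all nullable.

{ } (none)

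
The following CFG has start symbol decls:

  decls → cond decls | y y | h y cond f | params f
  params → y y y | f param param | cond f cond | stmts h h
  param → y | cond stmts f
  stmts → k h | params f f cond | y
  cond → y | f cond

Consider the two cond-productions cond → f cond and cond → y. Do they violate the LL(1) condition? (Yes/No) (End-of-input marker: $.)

No

FIRST(f cond) = { f } and FIRST(y) = { y }.
The FIRST sets are disjoint and neither alternative is nullable — no conflict.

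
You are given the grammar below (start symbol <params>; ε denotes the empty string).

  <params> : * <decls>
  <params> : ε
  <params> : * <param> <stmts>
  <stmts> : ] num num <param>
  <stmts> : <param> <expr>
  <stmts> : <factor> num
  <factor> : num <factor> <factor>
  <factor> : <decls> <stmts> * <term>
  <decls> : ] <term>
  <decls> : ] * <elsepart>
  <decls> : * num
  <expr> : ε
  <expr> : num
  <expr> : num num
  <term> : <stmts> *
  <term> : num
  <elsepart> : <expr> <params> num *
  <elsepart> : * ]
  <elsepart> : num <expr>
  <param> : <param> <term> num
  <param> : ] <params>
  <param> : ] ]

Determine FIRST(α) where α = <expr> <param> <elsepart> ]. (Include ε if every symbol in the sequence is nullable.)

{ ], num }

Add FIRST(<expr>)\{ε} = { num }; <expr> is nullable, continue.
Add FIRST(<param>) = { ] }; <param> is not nullable, stop.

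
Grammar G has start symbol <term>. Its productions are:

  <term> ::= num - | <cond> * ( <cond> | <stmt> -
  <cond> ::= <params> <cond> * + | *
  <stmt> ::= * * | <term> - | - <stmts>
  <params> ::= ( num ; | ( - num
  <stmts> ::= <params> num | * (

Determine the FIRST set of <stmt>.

{ (, *, -, num }

<stmt> ::= * * contributes {*}.
From <stmt> ::= <term> -: add FIRST(<term>) = { (, *, -, num }.
<stmt> ::= - <stmts> contributes {-}.
Union: FIRST(<stmt>) = { (, *, -, num }.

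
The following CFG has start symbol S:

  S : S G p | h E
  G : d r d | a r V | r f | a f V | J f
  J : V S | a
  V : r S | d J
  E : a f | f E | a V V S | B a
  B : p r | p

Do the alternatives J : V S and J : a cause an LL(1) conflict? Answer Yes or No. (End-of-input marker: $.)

No

FIRST(V S) = { d, r } and FIRST(a) = { a }.
The FIRST sets are disjoint and neither alternative is nullable — no conflict.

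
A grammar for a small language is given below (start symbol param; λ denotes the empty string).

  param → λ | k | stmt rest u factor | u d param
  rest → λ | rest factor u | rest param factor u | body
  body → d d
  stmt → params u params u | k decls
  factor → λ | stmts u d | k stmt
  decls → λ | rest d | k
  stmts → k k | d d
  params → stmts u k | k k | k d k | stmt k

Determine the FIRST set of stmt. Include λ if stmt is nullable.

{ d, k }

From stmt → params u params u: add FIRST(params) = { d, k }.
stmt → k decls contributes {k}.
Union: FIRST(stmt) = { d, k }.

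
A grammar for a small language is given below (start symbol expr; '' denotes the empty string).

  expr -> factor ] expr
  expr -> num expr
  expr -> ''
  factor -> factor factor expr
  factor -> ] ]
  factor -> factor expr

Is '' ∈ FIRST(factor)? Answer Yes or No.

Nullable nonterminals: expr.
No production of factor has an RHS whose symbols are all nullable, so factor is not nullable.

No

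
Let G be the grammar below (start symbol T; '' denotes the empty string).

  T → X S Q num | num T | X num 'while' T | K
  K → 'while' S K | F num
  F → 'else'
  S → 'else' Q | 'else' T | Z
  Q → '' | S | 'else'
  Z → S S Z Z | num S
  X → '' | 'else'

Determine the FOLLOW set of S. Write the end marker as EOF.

{ 'else', 'while', num }

In T → X S Q num: add FIRST(Q num) = { 'else', num }.
In K → 'while' S K: add FIRST(K) = { 'else', 'while' }.
In Q → S: S is at the end, add FOLLOW(Q) = { 'else', 'while', num }.
In Z → S S Z Z: add FIRST(S Z Z) = { 'else', num }.
In Z → S S Z Z: add FIRST(Z Z) = { 'else', num }.
In Z → num S: S is at the end, add FOLLOW(Z) = { 'else', 'while', num }.
Union: FOLLOW(S) = { 'else', 'while', num }.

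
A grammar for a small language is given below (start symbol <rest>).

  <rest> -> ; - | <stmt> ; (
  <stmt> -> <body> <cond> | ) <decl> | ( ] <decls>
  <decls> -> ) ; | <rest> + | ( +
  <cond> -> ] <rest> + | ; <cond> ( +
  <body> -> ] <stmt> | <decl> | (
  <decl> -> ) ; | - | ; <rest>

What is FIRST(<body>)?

{ (, ), -, ;, ] }

<body> -> ] <stmt> contributes {]}.
From <body> -> <decl>: add FIRST(<decl>) = { ), -, ; }.
<body> -> ( contributes {(}.
Union: FIRST(<body>) = { (, ), -, ;, ] }.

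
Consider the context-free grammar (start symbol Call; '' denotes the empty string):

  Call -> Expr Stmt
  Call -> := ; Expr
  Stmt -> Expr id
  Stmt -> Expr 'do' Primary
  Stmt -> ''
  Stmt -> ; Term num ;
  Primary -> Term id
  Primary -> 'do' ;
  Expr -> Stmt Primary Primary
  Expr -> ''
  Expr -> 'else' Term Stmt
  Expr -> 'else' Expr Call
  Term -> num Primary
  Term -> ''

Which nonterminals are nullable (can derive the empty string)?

Directly nullable (have an ''-production): Stmt, Expr, Term.
Call -> Expr Stmt with every symbol nullable, so Call is nullable.
No other nonterminal has a production whose RHS symbols are all nullable.

{ Call, Expr, Stmt, Term }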